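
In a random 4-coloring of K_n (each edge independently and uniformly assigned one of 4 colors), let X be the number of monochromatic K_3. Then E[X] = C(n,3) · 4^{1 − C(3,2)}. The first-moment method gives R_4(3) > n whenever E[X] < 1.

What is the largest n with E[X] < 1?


We need C(n, 3) · 4^{1 − 3} < 1, i.e. C(n, 3) < 4^{3 − 1} = 16.
Check values of n near the boundary:
  n = 3: C(3, 3) = 1; 1 < 16? YES
  n = 4: C(4, 3) = 4; 4 < 16? YES
  n = 5: C(5, 3) = 10; 10 < 16? YES
  n = 6: C(6, 3) = 20; 20 < 16? NO
The largest n with C(n, 3) < 16 is n = 5 (where E[X] = 5/8 ≈ 0.62500). Hence R_4(3) > 5, i.e. R_4(3) ≥ 6.

Largest n = 5; hence R_4(3) > 5.


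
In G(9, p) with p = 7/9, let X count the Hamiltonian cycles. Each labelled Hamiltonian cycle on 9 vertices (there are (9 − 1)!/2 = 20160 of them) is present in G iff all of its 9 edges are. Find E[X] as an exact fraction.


K_9 has (9 − 1)!/2 = 20160 labelled Hamiltonian cycles.
For each such Hamiltonian cycle H, let X_H = 1 if all 9 edges of H are present in G. Then P[X_H = 1] = p^{9} = (7/9)^{9} = 40353607/387420489.
Summing the indicators: E[X] = Σ_H E[X_H] = 20160 · p^{9} = 20160 · 40353607/387420489 = 90392079680/43046721.
Numerically: E[X] ≈ 2.1e+03.

E[X] = 20160 · (7/9)^{9} = 90392079680/43046721 ≈ 2.1e+03.


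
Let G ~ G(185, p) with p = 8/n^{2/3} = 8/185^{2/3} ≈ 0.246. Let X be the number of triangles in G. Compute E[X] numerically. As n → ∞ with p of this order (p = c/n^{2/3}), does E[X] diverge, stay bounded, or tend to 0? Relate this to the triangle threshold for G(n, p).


Number of potential triangles: C(185, 3) = 1038220.
Each occurs with probability p³ ≈ (0.246)³ ≈ 1.49598e-02.
By linearity: E[X] = C(185, 3)·p³ ≈ 1038220 · 1.49598e-02 ≈ 15531.589.
Since α = 2/3 < 1, p = c/n^{2/3} ≫ 1/n is above the triangle threshold p ~ 1/n. Asymptotically E[X] ~ (c³/6)·n^{3(1−α)} = (8³/6)·n^{1} → ∞; triangles are abundant w.h.p.

E[X] ≈ 15531.589; in regime p = Θ(1/n^{2/3}) E[X] diverges (above the triangle threshold p ~ 1/n).


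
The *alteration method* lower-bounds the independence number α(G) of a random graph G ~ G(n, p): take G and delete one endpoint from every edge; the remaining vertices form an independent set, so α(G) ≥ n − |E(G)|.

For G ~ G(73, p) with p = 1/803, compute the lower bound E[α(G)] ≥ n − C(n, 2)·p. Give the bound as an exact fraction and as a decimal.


E[|E(G)|] = C(73, 2)·p = 2628 · (1/803) = 36/11.
E[α(G)] ≥ n − E[|E(G)|] = 73 − 36/11 = 767/11.
Numerically: ≈ 69.72727.
(This is only a lower bound; the true E[α(G)] may be larger.)

E[α(G)] ≥ 767/11 ≈ 69.72727.


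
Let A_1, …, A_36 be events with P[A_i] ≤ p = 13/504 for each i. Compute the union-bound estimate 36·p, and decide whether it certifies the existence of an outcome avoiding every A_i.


Union bound: P[∪_{i=1}^{36} A_i] ≤ Σ_i P[A_i] ≤ 36·p = 36·(13/504) = 13/14.
Numerically: 13/14 ≈ 0.9285714.
Is 13/14 < 1? YES.
Since P[∪ A_i] ≤ 13/14 < 1, the complement has P[∩ A_i^c] ≥ 1 − 13/14 = 1/14 > 0, so some outcome avoids every A_i.

36·p = 13/14 ≈ 0.9285714; existence CERTIFIED by the union bound.


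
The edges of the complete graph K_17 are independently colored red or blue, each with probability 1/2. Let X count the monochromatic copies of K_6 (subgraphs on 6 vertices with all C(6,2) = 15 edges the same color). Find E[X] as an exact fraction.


Let X = Σ_S X_S over the C(17, 6) = 12376 subsets S of size 6, where X_S = 1 if the K_6 on S is monochromatic.
For a fixed S, the K_6 on S has C(6, 2) = 15 edges. P[all 15 edges red] = (1/2)^15, and likewise for blue, so P[monochromatic] = 2·(1/2)^15 = 2^{1 − 15} = 1/16384.
Summing: E[X] = C(17, 6) · 2^{1 − 15} = 12376 · 1/16384 = 1547/2048.
Numerically: E[X] ≈ 0.75537.

E[X] = C(17,6)·2^(1−C(6,2)) = 1547/2048 ≈ 0.75537.


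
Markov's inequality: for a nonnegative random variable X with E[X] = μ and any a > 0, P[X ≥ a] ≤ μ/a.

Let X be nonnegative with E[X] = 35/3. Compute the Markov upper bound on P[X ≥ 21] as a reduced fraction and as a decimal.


μ = E[X] = 35/3, a = 21.
Markov: P[X ≥ 21] ≤ μ/a = (35/3)/21 = 5/9.
Numerically: ≈ 0.556.
(Since a = 21 > μ = 11.667, the bound 5/9 is < 1 and informative.)

P[X ≥ 21] ≤ 5/9 ≈ 0.556.


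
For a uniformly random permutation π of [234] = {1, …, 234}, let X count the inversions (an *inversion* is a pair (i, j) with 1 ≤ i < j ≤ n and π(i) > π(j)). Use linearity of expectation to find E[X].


Write X = Σ X_I over the C(234, 2) = 27261 pairs i < j, with X_I the indicator of one inversion.
There are 27261 indicators.
For each fixed pair i < j, the values π(i) and π(j) are two distinct elements of {1, …, 234} in uniformly random order; by symmetry P[π(i) > π(j)] = 1/2.
By linearity: E[X] = 27261 · (1/2) = C(234, 2) · (1/2) = 27261/2 = 27261/2 ≈ 13630.500.

E[X] = 27261/2 = 13630.500.


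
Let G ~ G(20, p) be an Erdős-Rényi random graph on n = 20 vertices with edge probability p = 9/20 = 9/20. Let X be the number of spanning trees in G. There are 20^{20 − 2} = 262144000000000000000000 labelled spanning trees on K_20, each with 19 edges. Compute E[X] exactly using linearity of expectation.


K_20 has 20^{20 − 2} = 262144000000000000000000 labelled spanning trees.
For each such spanning tree H, let X_H = 1 if all 19 edges of H are present in G. Then P[X_H = 1] = p^{19} = (9/20)^{19} = 1350851717672992089/5242880000000000000000000.
By linearity: E[X] = Σ_H E[X_H] = 262144000000000000000000 · p^{19} = 262144000000000000000000 · 1350851717672992089/5242880000000000000000000 = 1350851717672992089/20.
Numerically: E[X] ≈ 6.754e+16.

E[X] = 262144000000000000000000 · (9/20)^{19} = 1350851717672992089/20 ≈ 6.754e+16.


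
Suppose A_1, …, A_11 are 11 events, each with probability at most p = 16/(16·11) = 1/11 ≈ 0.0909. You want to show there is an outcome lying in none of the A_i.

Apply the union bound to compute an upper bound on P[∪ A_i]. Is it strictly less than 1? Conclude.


Union bound: P[∪_{i=1}^{11} A_i] ≤ Σ_i P[A_i] ≤ 11·p = 11·(1/11) = 1.
Numerically: 1 ≈ 1.0000.
Is 1 < 1? NO.
Since the bound 1 is ≥ 1, the union bound is uninformative here; it does NOT by itself certify existence.

11·p = 1 ≈ 1.0000; existence NOT certified by the union bound.


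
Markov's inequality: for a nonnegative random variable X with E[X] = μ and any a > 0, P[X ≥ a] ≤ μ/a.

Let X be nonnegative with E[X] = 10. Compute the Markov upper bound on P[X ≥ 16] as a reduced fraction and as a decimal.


μ = E[X] = 10, a = 16.
Markov: P[X ≥ 16] ≤ μ/a = (10)/16 = 5/8.
Numerically: ≈ 0.625.
(Since a = 16 > μ = 10.000, the bound 5/8 is < 1 and informative.)

P[X ≥ 16] ≤ 5/8 ≈ 0.625.


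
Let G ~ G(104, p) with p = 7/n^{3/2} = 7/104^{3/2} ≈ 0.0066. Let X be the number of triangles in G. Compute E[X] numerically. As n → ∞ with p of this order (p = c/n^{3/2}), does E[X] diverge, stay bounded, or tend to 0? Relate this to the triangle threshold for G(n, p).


Number of potential triangles: C(104, 3) = 182104.
Each occurs with probability p³ ≈ (0.0066)³ ≈ 2.875041e-07.
By linearity: E[X] = C(104, 3)·p³ ≈ 182104 · 2.875041e-07 ≈ 0.0524.
Since α = 3/2 > 1, p = c/n^{3/2} = o(1/n) is below the triangle threshold p ~ 1/n. Asymptotically E[X] ~ (c³/6)·n^{3(1−α)} = (7³/6)·n^{-1.5} → 0, so by Markov's inequality G has no triangles w.h.p.

E[X] ≈ 0.0524; in regime p = Θ(1/n^{3/2}) E[X] tends to 0 (below the triangle threshold p ~ 1/n).


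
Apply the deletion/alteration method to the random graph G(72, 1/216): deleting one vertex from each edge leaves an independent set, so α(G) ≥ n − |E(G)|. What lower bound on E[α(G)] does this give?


E[|E(G)|] = C(72, 2)·p = 2556 · (1/216) = 71/6.
E[α(G)] ≥ n − E[|E(G)|] = 72 − 71/6 = 361/6.
Numerically: ≈ 60.1667.
(This is only a lower bound; the true E[α(G)] may be larger.)

E[α(G)] ≥ 361/6 ≈ 60.1667.


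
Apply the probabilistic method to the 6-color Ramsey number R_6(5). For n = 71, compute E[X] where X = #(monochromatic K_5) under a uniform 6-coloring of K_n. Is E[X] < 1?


E[X] = C(71, 5) · 6^{1 − 10} = 13019909 · 6^{−9} = 13019909/10077696.
As a reduced fraction: E[X] = 13019909/10077696 ≈ 1.29195.
Is E[X] < 1? NO.
Since E[X] ≥ 1, the first-moment bound is inconclusive at n = 71; it does NOT by itself certify R_6(5) > 71.

E[X] = 13019909/10077696 ≈ 1.29195; E[X] ≥ 1; first-moment method inconclusive here.


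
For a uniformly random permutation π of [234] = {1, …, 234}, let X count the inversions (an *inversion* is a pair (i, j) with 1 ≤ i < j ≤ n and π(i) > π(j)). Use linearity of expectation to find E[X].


Write X = Σ X_I over the C(234, 2) = 27261 pairs i < j, with X_I the indicator of one inversion.
There are 27261 indicators.
For each fixed pair i < j, the values π(i) and π(j) are two distinct elements of {1, …, 234} in uniformly random order; by symmetry P[π(i) > π(j)] = 1/2.
By linearity: E[X] = 27261 · (1/2) = C(234, 2) · (1/2) = 27261/2 = 27261/2 ≈ 13630.500000.

E[X] = 27261/2 = 13630.500000.


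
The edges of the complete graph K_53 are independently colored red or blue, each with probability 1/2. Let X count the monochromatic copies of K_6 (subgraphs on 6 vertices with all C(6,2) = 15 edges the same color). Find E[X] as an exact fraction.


Let X = Σ_S X_S over the C(53, 6) = 22957480 subsets S of size 6, where X_S = 1 if the K_6 on S is monochromatic.
For a fixed S, the K_6 on S has C(6, 2) = 15 edges. P[all 15 edges red] = (1/2)^15, and likewise for blue, so P[monochromatic] = 2·(1/2)^15 = 2^{1 − 15} = 1/16384.
Summing: E[X] = C(53, 6) · 2^{1 − 15} = 22957480 · 1/16384 = 2869685/2048.
Numerically: E[X] ≈ 1401.21338.

E[X] = C(53,6)·2^(1−C(6,2)) = 2869685/2048 ≈ 1401.21338.


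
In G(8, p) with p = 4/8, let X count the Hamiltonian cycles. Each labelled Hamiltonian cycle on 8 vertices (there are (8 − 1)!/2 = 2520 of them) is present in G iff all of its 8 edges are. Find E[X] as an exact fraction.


K_8 has (8 − 1)!/2 = 2520 labelled Hamiltonian cycles.
For each such Hamiltonian cycle H, let X_H = 1 if all 8 edges of H are present in G. Then P[X_H = 1] = p^{8} = (1/2)^{8} = 1/256.
Summing the indicators: E[X] = Σ_H E[X_H] = 2520 · p^{8} = 2520 · 1/256 = 315/32.
Numerically: E[X] ≈ 9.84375.

E[X] = 2520 · (1/2)^{8} = 315/32 ≈ 9.84375.


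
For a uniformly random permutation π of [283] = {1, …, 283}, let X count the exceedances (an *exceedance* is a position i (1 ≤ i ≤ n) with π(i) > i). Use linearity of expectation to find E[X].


Write X = Σ_{i=1}^{283} X_i, where X_i = 1_{π(i) > i}.
For each fixed i, π(i) is uniform over {1, …, 283} (marginal of a uniform permutation), so P[π(i) > i] = (n − i)/n. Summing: Σ_{i=1}^{283} (n − i)/n = (0 + 1 + … + 282)/283 = 283(283 − 1)/(2·283) = (283 − 1)/2.
Hence E[X] = Σ_{i=1}^{283} (283 − i)/283 = 141 ≈ 141.0000.

E[X] = 141 = 141.0000.


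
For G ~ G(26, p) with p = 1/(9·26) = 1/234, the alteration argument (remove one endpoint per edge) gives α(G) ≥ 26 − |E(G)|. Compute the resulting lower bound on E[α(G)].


E[|E(G)|] = C(26, 2)·p = 325 · (1/234) = 25/18.
E[α(G)] ≥ n − E[|E(G)|] = 26 − 25/18 = 443/18.
Numerically: ≈ 24.611.
(This is only a lower bound; the true E[α(G)] may be larger.)

E[α(G)] ≥ 443/18 ≈ 24.611.


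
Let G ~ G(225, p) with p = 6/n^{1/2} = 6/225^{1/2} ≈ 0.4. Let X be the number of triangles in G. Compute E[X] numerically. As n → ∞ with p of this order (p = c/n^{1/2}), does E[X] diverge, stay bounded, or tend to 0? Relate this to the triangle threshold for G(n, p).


Number of potential triangles: C(225, 3) = 1873200.
Each occurs with probability p³ ≈ (0.4)³ ≈ 6.400000e-02.
By linearity: E[X] = C(225, 3)·p³ ≈ 1873200 · 6.400000e-02 ≈ 119884.8000.
Since α = 1/2 < 1, p = c/n^{1/2} ≫ 1/n is above the triangle threshold p ~ 1/n. Asymptotically E[X] ~ (c³/6)·n^{3(1−α)} = (6³/6)·n^{1.5} → ∞; triangles are abundant w.h.p.

E[X] ≈ 119884.8000; in regime p = Θ(1/n^{1/2}) E[X] diverges (above the triangle threshold p ~ 1/n).


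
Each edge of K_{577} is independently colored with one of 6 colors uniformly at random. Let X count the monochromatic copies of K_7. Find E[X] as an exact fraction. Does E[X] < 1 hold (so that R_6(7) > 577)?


E[X] = C(577, 7) · 6^{1 − 21} = 4073186129881440 · 6^{−20} = 4073186129881440/3656158440062976.
As a reduced fraction: E[X] = 42429022186265/38084983750656 ≈ 1.11406.
Is E[X] < 1? NO.
Since E[X] ≥ 1, the first-moment bound is inconclusive at n = 577; it does NOT by itself certify R_6(7) > 577.

E[X] = 42429022186265/38084983750656 ≈ 1.11406; E[X] ≥ 1; first-moment method inconclusive here.


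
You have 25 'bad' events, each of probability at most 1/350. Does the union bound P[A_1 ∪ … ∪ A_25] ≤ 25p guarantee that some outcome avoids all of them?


Union bound: P[∪_{i=1}^{25} A_i] ≤ Σ_i P[A_i] ≤ 25·p = 25·(1/350) = 1/14.
Numerically: 1/14 ≈ 0.071.
Is 1/14 < 1? YES.
Since P[∪ A_i] ≤ 1/14 < 1, the complement has P[∩ A_i^c] ≥ 1 − 1/14 = 13/14 > 0, so some outcome avoids every A_i.

25·p = 1/14 ≈ 0.071; existence CERTIFIED by the union bound.


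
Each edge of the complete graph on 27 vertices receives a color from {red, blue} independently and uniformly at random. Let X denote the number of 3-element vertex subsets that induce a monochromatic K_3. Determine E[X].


Let X = Σ_S X_S over the C(27, 3) = 2925 subsets S of size 3, where X_S = 1 if the K_3 on S is monochromatic.
For a fixed S, the K_3 on S has C(3, 2) = 3 edges. P[all 3 edges red] = (1/2)^3, and likewise for blue, so P[monochromatic] = 2·(1/2)^3 = 2^{1 − 3} = 1/4.
Summing: E[X] = C(27, 3) · 2^{1 − 3} = 2925 · 1/4 = 2925/4.
Numerically: E[X] ≈ 731.2500.

E[X] = C(27,3)·2^(1−C(3,2)) = 2925/4 ≈ 731.2500.


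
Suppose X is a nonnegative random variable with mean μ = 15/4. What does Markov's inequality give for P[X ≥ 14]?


μ = E[X] = 15/4, a = 14.
Markov: P[X ≥ 14] ≤ μ/a = (15/4)/14 = 15/56.
Numerically: ≈ 0.26786.
(Since a = 14 > μ = 3.75000, the bound 15/56 is < 1 and informative.)

P[X ≥ 14] ≤ 15/56 ≈ 0.26786.


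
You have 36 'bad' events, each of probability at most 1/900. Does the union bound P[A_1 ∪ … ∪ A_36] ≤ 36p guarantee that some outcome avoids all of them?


Union bound: P[∪_{i=1}^{36} A_i] ≤ Σ_i P[A_i] ≤ 36·p = 36·(1/900) = 1/25.
Numerically: 1/25 ≈ 0.040000.
Is 1/25 < 1? YES.
Since P[∪ A_i] ≤ 1/25 < 1, the complement has P[∩ A_i^c] ≥ 1 − 1/25 = 24/25 > 0, so some outcome avoids every A_i.

36·p = 1/25 ≈ 0.040000; existence CERTIFIED by the union bound.


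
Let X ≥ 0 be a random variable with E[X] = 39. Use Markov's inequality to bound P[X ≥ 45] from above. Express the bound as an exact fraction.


μ = E[X] = 39, a = 45.
Markov: P[X ≥ 45] ≤ μ/a = (39)/45 = 13/15.
Numerically: ≈ 0.867.
(Since a = 45 > μ = 39.000, the bound 13/15 is < 1 and informative.)

P[X ≥ 45] ≤ 13/15 ≈ 0.867.


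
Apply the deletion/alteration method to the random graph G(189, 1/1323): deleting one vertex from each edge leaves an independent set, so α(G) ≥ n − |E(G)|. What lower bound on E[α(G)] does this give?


E[|E(G)|] = C(189, 2)·p = 17766 · (1/1323) = 94/7.
E[α(G)] ≥ n − E[|E(G)|] = 189 − 94/7 = 1229/7.
Numerically: ≈ 175.5714.
(This is only a lower bound; the true E[α(G)] may be larger.)

E[α(G)] ≥ 1229/7 ≈ 175.5714.


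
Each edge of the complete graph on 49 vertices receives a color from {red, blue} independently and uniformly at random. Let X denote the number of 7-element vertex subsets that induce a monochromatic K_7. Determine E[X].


Let X = Σ_S X_S over the C(49, 7) = 85900584 subsets S of size 7, where X_S = 1 if the K_7 on S is monochromatic.
For a fixed S, the K_7 on S has C(7, 2) = 21 edges. P[all 21 edges red] = (1/2)^21, and likewise for blue, so P[monochromatic] = 2·(1/2)^21 = 2^{1 − 21} = 1/1048576.
By linearity of expectation: E[X] = C(49, 7) · 2^{1 − 21} = 85900584 · 1/1048576 = 10737573/131072.
Numerically: E[X] ≈ 81.9212.

E[X] = C(49,7)·2^(1−C(7,2)) = 10737573/131072 ≈ 81.9212.


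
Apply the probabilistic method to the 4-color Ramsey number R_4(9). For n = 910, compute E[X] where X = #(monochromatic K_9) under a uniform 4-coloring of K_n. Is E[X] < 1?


E[X] = C(910, 9) · 4^{1 − 36} = 1133378248346922788210 · 4^{−35} = 1133378248346922788210/1180591620717411303424.
As a reduced fraction: E[X] = 566689124173461394105/590295810358705651712 ≈ 0.960009.
Is E[X] < 1? YES.
Since E[X] < 1, there exists a 4-coloring of K_{910} with no monochromatic K_9; hence R_4(9) > 910.

E[X] = 566689124173461394105/590295810358705651712 ≈ 0.960009; E[X] < 1, so R_4(9) > 910.


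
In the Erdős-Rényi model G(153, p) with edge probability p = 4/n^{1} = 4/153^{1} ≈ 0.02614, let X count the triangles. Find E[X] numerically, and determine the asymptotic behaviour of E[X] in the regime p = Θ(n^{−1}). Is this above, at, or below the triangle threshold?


Number of potential triangles: C(153, 3) = 585276.
Each occurs with probability p³ ≈ (0.02614)³ ≈ 1.786922e-05.
By linearity: E[X] = C(153, 3)·p³ ≈ 585276 · 1.786922e-05 ≈ 10.4584.
Here α = 1, so p = 4/n is exactly at the triangle threshold p ~ 1/n. Asymptotically E[X] → c³/6 = 4³/6 = 32/3 ≈ 10.6667, a bounded constant. In this regime the triangle count is asymptotically Poisson(c³/6).

E[X] ≈ 10.4584; in regime p = Θ(1/n^{1}) E[X] stays bounded (at the triangle threshold p ~ 1/n).


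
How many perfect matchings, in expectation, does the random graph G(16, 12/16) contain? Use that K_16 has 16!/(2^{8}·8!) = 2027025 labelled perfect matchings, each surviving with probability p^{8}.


K_16 has 16!/(2^{8}·8!) = 2027025 labelled perfect matchings.
For each such perfect matching H, let X_H = 1 if all 8 edges of H are present in G. Then P[X_H = 1] = p^{8} = (3/4)^{8} = 6561/65536.
By linearity: E[X] = Σ_H E[X_H] = 2027025 · p^{8} = 2027025 · 6561/65536 = 13299311025/65536.
Numerically: E[X] ≈ 202931.

E[X] = 2027025 · (3/4)^{8} = 13299311025/65536 ≈ 202931.


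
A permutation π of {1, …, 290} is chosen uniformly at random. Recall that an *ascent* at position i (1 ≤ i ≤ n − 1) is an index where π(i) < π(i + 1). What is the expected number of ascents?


Write X = Σ X_I over i = 1, …, 289, with X_I the indicator of one ascent.
There are 289 indicators.
For each fixed i, the pair (π(i), π(i+1)) is a uniformly random ordered pair of distinct values from {1, …, 290}; by symmetry P[π(i) < π(i+1)] = 1/2.
By linearity: E[X] = 289 · (1/2) = (290 − 1) · (1/2) = 289/2 ≈ 144.5000.

E[X] = 289/2 = 144.5000.


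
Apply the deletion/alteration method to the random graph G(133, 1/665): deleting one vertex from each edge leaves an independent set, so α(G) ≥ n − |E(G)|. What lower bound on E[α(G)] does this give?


E[|E(G)|] = C(133, 2)·p = 8778 · (1/665) = 66/5.
E[α(G)] ≥ n − E[|E(G)|] = 133 − 66/5 = 599/5.
Numerically: ≈ 119.800000.
(This is only a lower bound; the true E[α(G)] may be larger.)

E[α(G)] ≥ 599/5 ≈ 119.800000.


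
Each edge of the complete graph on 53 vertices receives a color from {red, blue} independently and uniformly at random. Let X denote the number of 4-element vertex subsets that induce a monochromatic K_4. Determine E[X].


Let X = Σ_S X_S over the C(53, 4) = 292825 subsets S of size 4, where X_S = 1 if the K_4 on S is monochromatic.
For a fixed S, the K_4 on S has C(4, 2) = 6 edges. P[all 6 edges red] = (1/2)^6, and likewise for blue, so P[monochromatic] = 2·(1/2)^6 = 2^{1 − 6} = 1/32.
By linearity of expectation: E[X] = C(53, 4) · 2^{1 − 6} = 292825 · 1/32 = 292825/32.
Numerically: E[X] ≈ 9150.78125.

E[X] = C(53,4)·2^(1−C(4,2)) = 292825/32 ≈ 9150.78125.


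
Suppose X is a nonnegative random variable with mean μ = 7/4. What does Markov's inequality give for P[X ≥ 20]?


μ = E[X] = 7/4, a = 20.
Markov: P[X ≥ 20] ≤ μ/a = (7/4)/20 = 7/80.
Numerically: ≈ 0.0875.
(Since a = 20 > μ = 1.7500, the bound 7/80 is < 1 and informative.)

P[X ≥ 20] ≤ 7/80 ≈ 0.0875.


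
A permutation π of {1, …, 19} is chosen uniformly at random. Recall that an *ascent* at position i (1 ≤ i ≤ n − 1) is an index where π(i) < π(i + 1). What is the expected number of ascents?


Write X = Σ X_I over i = 1, …, 18, with X_I the indicator of one ascent.
There are 18 indicators.
For each fixed i, the pair (π(i), π(i+1)) is a uniformly random ordered pair of distinct values from {1, …, 19}; by symmetry P[π(i) < π(i+1)] = 1/2.
By linearity: E[X] = 18 · (1/2) = (19 − 1) · (1/2) = 9 ≈ 9.000.

E[X] = 9 = 9.000.


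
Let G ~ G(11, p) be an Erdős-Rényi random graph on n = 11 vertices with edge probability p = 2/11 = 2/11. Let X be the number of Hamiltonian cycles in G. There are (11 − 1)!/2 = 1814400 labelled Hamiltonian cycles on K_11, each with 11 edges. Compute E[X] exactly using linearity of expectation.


K_11 has (11 − 1)!/2 = 1814400 labelled Hamiltonian cycles.
For each such Hamiltonian cycle H, let X_H = 1 if all 11 edges of H are present in G. Then P[X_H = 1] = p^{11} = (2/11)^{11} = 2048/285311670611.
By linearity: E[X] = Σ_H E[X_H] = 1814400 · p^{11} = 1814400 · 2048/285311670611 = 3715891200/285311670611.
Numerically: E[X] ≈ 0.013024.

E[X] = 1814400 · (2/11)^{11} = 3715891200/285311670611 ≈ 0.013024.


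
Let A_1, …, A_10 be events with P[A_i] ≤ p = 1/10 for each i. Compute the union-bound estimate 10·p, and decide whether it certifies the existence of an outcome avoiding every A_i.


Union bound: P[∪_{i=1}^{10} A_i] ≤ Σ_i P[A_i] ≤ 10·p = 10·(1/10) = 1.
Numerically: 1 ≈ 1.000000.
Is 1 < 1? NO.
Since the bound 1 is ≥ 1, the union bound is uninformative here; it does NOT by itself certify existence.

10·p = 1 ≈ 1.000000; existence NOT certified by the union bound.


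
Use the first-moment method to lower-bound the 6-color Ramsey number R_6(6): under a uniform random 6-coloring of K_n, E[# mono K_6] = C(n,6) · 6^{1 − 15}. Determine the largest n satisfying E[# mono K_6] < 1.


We need C(n, 6) · 6^{1 − 15} < 1, i.e. C(n, 6) < 6^{15 − 1} = 78364164096.
Check values of n near the boundary:
  n = 193: C(193, 6) = 66364016544; 66364016544 < 78364164096? YES
  n = 194: C(194, 6) = 68482017072; 68482017072 < 78364164096? YES
  n = 195: C(195, 6) = 70656049360; 70656049360 < 78364164096? YES
  n = 196: C(196, 6) = 72887293024; 72887293024 < 78364164096? YES
  n = 197: C(197, 6) = 75176946208; 75176946208 < 78364164096? YES
  n = 198: C(198, 6) = 77526225777; 77526225777 < 78364164096? YES
  n = 199: C(199, 6) = 79936367511; 79936367511 < 78364164096? NO
  n = 200: C(200, 6) = 82408626300; 82408626300 < 78364164096? NO
The largest n with C(n, 6) < 78364164096 is n = 198 (where E[X] = 25842075259/26121388032 ≈ 0.989). Hence R_6(6) > 198, i.e. R_6(6) ≥ 199.

Largest n = 198; hence R_6(6) > 198.


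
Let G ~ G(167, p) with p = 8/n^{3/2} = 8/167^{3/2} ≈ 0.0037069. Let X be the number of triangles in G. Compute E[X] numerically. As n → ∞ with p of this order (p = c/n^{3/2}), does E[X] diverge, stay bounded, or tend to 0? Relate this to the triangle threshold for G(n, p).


Number of potential triangles: C(167, 3) = 762355.
Each occurs with probability p³ ≈ (0.0037069)³ ≈ 5.0938463e-08.
By linearity: E[X] = C(167, 3)·p³ ≈ 762355 · 5.0938463e-08 ≈ 0.03883.
Since α = 3/2 > 1, p = c/n^{3/2} = o(1/n) is below the triangle threshold p ~ 1/n. Asymptotically E[X] ~ (c³/6)·n^{3(1−α)} = (8³/6)·n^{-1.5} → 0, so by Markov's inequality G has no triangles w.h.p.

E[X] ≈ 0.03883; in regime p = Θ(1/n^{3/2}) E[X] tends to 0 (below the triangle threshold p ~ 1/n).


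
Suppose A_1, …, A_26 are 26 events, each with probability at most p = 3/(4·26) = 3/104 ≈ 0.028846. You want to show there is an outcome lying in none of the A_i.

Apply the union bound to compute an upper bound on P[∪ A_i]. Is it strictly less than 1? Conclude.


Union bound: P[∪_{i=1}^{26} A_i] ≤ Σ_i P[A_i] ≤ 26·p = 26·(3/104) = 3/4.
Numerically: 3/4 ≈ 0.750000.
Is 3/4 < 1? YES.
Since P[∪ A_i] ≤ 3/4 < 1, the complement has P[∩ A_i^c] ≥ 1 − 3/4 = 1/4 > 0, so some outcome avoids every A_i.

26·p = 3/4 ≈ 0.750000; existence CERTIFIED by the union bound.


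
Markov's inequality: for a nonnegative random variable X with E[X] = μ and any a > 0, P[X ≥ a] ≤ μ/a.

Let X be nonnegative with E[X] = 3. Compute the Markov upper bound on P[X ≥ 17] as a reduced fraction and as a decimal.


μ = E[X] = 3, a = 17.
Markov: P[X ≥ 17] ≤ μ/a = (3)/17 = 3/17.
Numerically: ≈ 0.176471.
(Since a = 17 > μ = 3.000000, the bound 3/17 is < 1 and informative.)

P[X ≥ 17] ≤ 3/17 ≈ 0.176471.


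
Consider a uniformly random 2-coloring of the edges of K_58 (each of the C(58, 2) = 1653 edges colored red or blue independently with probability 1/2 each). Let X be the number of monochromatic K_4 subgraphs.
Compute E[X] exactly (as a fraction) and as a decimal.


Let X = Σ_S X_S over the C(58, 4) = 424270 subsets S of size 4, where X_S = 1 if the K_4 on S is monochromatic.
For a fixed S, the K_4 on S has C(4, 2) = 6 edges. P[all 6 edges red] = (1/2)^6, and likewise for blue, so P[monochromatic] = 2·(1/2)^6 = 2^{1 − 6} = 1/32.
Summing: E[X] = C(58, 4) · 2^{1 − 6} = 424270 · 1/32 = 212135/16.
Numerically: E[X] ≈ 13258.438.

E[X] = C(58,4)·2^(1−C(4,2)) = 212135/16 ≈ 13258.438.


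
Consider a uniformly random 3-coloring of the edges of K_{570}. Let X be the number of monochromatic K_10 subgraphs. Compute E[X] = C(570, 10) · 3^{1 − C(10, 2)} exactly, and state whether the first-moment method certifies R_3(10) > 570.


E[X] = C(570, 10) · 3^{1 − 45} = 921524823451961408691 · 3^{−44} = 921524823451961408691/984770902183611232881.
As a reduced fraction: E[X] = 34130549016739311433/36472996377170786403 ≈ 0.9357758.
Is E[X] < 1? YES.
Since E[X] < 1, there exists a 3-coloring of K_{570} with no monochromatic K_10; hence R_3(10) > 570.

E[X] = 34130549016739311433/36472996377170786403 ≈ 0.9357758; E[X] < 1, so R_3(10) > 570.


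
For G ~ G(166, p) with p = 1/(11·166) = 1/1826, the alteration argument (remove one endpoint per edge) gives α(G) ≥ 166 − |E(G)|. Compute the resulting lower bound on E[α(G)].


E[|E(G)|] = C(166, 2)·p = 13695 · (1/1826) = 15/2.
E[α(G)] ≥ n − E[|E(G)|] = 166 − 15/2 = 317/2.
Numerically: ≈ 158.5000.
(This is only a lower bound; the true E[α(G)] may be larger.)

E[α(G)] ≥ 317/2 ≈ 158.5000.


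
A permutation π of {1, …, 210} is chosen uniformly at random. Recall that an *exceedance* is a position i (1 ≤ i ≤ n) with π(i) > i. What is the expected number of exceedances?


Write X = Σ_{i=1}^{210} X_i, where X_i = 1_{π(i) > i}.
For each fixed i, π(i) is uniform over {1, …, 210} (marginal of a uniform permutation), so P[π(i) > i] = (n − i)/n. Summing: Σ_{i=1}^{210} (n − i)/n = (0 + 1 + … + 209)/210 = 210(210 − 1)/(2·210) = (210 − 1)/2.
Hence E[X] = Σ_{i=1}^{210} (210 − i)/210 = 209/2 ≈ 104.500.

E[X] = 209/2 = 104.500.


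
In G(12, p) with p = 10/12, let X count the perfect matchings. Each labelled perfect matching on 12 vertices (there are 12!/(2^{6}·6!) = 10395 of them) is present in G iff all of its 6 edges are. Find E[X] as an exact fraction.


K_12 has 12!/(2^{6}·6!) = 10395 labelled perfect matchings.
For each such perfect matching H, let X_H = 1 if all 6 edges of H are present in G. Then P[X_H = 1] = p^{6} = (5/6)^{6} = 15625/46656.
Summing the indicators: E[X] = Σ_H E[X_H] = 10395 · p^{6} = 10395 · 15625/46656 = 6015625/1728.
Numerically: E[X] ≈ 3.48e+03.

E[X] = 10395 · (5/6)^{6} = 6015625/1728 ≈ 3.48e+03.


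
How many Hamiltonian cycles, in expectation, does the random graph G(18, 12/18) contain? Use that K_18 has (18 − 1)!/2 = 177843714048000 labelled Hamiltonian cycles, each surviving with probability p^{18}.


K_18 has (18 − 1)!/2 = 177843714048000 labelled Hamiltonian cycles.
For each such Hamiltonian cycle H, let X_H = 1 if all 18 edges of H are present in G. Then P[X_H = 1] = p^{18} = (2/3)^{18} = 262144/387420489.
Summing the indicators: E[X] = Σ_H E[X_H] = 177843714048000 · p^{18} = 177843714048000 · 262144/387420489 = 63951526166528000/531441.
Numerically: E[X] ≈ 1.203e+11.

E[X] = 177843714048000 · (2/3)^{18} = 63951526166528000/531441 ≈ 1.203e+11.


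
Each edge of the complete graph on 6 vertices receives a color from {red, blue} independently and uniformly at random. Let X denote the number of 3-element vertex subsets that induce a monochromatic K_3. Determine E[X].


Let X = Σ_S X_S over the C(6, 3) = 20 subsets S of size 3, where X_S = 1 if the K_3 on S is monochromatic.
For a fixed S, the K_3 on S has C(3, 2) = 3 edges. P[all 3 edges red] = (1/2)^3, and likewise for blue, so P[monochromatic] = 2·(1/2)^3 = 2^{1 − 3} = 1/4.
By linearity: E[X] = C(6, 3) · 2^{1 − 3} = 20 · 1/4 = 5.
Numerically: E[X] ≈ 5.0000.

E[X] = C(6,3)·2^(1−C(3,2)) = 5 ≈ 5.0000.


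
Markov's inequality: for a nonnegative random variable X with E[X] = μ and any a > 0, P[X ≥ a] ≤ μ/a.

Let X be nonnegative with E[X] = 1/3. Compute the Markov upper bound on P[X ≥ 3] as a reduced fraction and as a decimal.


μ = E[X] = 1/3, a = 3.
Markov: P[X ≥ 3] ≤ μ/a = (1/3)/3 = 1/9.
Numerically: ≈ 0.111.
(Since a = 3 > μ = 0.333, the bound 1/9 is < 1 and informative.)

P[X ≥ 3] ≤ 1/9 ≈ 0.111.


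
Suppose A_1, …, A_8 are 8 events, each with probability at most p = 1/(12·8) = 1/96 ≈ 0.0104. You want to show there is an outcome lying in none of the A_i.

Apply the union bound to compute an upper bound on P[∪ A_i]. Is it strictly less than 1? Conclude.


Union bound: P[∪_{i=1}^{8} A_i] ≤ Σ_i P[A_i] ≤ 8·p = 8·(1/96) = 1/12.
Numerically: 1/12 ≈ 0.0833.
Is 1/12 < 1? YES.
Since P[∪ A_i] ≤ 1/12 < 1, the complement has P[∩ A_i^c] ≥ 1 − 1/12 = 11/12 > 0, so some outcome avoids every A_i.

8·p = 1/12 ≈ 0.0833; existence CERTIFIED by the union bound.


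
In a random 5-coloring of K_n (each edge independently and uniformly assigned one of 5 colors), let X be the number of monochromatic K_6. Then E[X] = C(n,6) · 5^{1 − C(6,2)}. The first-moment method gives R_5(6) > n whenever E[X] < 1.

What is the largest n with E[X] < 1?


We need C(n, 6) · 5^{1 − 15} < 1, i.e. C(n, 6) < 5^{15 − 1} = 6103515625.
Check values of n near the boundary:
  n = 129: C(129, 6) = 5688177600; 5688177600 < 6103515625? YES
  n = 130: C(130, 6) = 5963412000; 5963412000 < 6103515625? YES
  n = 131: C(131, 6) = 6249655776; 6249655776 < 6103515625? NO
The largest n with C(n, 6) < 6103515625 is n = 130 (where E[X] = 47707296/48828125 ≈ 0.97705). Hence R_5(6) > 130, i.e. R_5(6) ≥ 131.

Largest n = 130; hence R_5(6) > 130.


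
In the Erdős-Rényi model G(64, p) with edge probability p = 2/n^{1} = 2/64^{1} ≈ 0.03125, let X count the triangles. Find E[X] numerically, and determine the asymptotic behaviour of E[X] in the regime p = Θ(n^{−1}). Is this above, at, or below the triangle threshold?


Number of potential triangles: C(64, 3) = 41664.
Each occurs with probability p³ ≈ (0.03125)³ ≈ 3.0517578e-05.
By linearity: E[X] = C(64, 3)·p³ ≈ 41664 · 3.0517578e-05 ≈ 1.27148.
Here α = 1, so p = 2/n is exactly at the triangle threshold p ~ 1/n. Asymptotically E[X] → c³/6 = 2³/6 = 4/3 ≈ 1.33333, a bounded constant. In this regime the triangle count is asymptotically Poisson(c³/6).

E[X] ≈ 1.27148; in regime p = Θ(1/n^{1}) E[X] stays bounded (at the triangle threshold p ~ 1/n).


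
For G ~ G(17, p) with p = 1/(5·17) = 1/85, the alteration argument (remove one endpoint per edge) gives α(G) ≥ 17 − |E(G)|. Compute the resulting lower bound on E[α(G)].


E[|E(G)|] = C(17, 2)·p = 136 · (1/85) = 8/5.
E[α(G)] ≥ n − E[|E(G)|] = 17 − 8/5 = 77/5.
Numerically: ≈ 15.400.
(This is only a lower bound; the true E[α(G)] may be larger.)

E[α(G)] ≥ 77/5 ≈ 15.400.


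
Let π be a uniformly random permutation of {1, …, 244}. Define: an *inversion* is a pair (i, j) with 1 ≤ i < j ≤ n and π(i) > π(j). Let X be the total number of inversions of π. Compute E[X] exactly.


Write X = Σ X_I over the C(244, 2) = 29646 pairs i < j, with X_I the indicator of one inversion.
There are 29646 indicators.
For each fixed pair i < j, the values π(i) and π(j) are two distinct elements of {1, …, 244} in uniformly random order; by symmetry P[π(i) > π(j)] = 1/2.
By linearity: E[X] = 29646 · (1/2) = C(244, 2) · (1/2) = 29646/2 = 14823 ≈ 14823.00000.

E[X] = 14823 = 14823.00000.


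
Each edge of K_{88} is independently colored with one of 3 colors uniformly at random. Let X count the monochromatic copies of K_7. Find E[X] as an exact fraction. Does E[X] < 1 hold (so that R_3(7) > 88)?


E[X] = C(88, 7) · 3^{1 − 21} = 6348337336 · 3^{−20} = 6348337336/3486784401.
As a reduced fraction: E[X] = 6348337336/3486784401 ≈ 1.820685.
Is E[X] < 1? NO.
Since E[X] ≥ 1, the first-moment bound is inconclusive at n = 88; it does NOT by itself certify R_3(7) > 88.

E[X] = 6348337336/3486784401 ≈ 1.820685; E[X] ≥ 1; first-moment method inconclusive here.


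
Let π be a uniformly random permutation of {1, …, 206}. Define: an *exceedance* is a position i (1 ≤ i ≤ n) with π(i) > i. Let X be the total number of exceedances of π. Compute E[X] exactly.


Write X = Σ_{i=1}^{206} X_i, where X_i = 1_{π(i) > i}.
For each fixed i, π(i) is uniform over {1, …, 206} (marginal of a uniform permutation), so P[π(i) > i] = (n − i)/n. Summing: Σ_{i=1}^{206} (n − i)/n = (0 + 1 + … + 205)/206 = 206(206 − 1)/(2·206) = (206 − 1)/2.
Hence E[X] = Σ_{i=1}^{206} (206 − i)/206 = 205/2 ≈ 102.5000.

E[X] = 205/2 = 102.5000.


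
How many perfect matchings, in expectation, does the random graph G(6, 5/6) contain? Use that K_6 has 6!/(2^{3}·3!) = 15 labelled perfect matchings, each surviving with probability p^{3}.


K_6 has 6!/(2^{3}·3!) = 15 labelled perfect matchings.
For each such perfect matching H, let X_H = 1 if all 3 edges of H are present in G. Then P[X_H = 1] = p^{3} = (5/6)^{3} = 125/216.
Summing the indicators: E[X] = Σ_H E[X_H] = 15 · p^{3} = 15 · 125/216 = 625/72.
Numerically: E[X] ≈ 8.68.

E[X] = 15 · (5/6)^{3} = 625/72 ≈ 8.68.


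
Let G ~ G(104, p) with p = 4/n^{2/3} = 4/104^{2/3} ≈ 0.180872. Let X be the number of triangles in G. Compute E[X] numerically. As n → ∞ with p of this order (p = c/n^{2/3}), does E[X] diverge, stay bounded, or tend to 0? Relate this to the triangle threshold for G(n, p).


Number of potential triangles: C(104, 3) = 182104.
Each occurs with probability p³ ≈ (0.180872)³ ≈ 5.91715976e-03.
By linearity: E[X] = C(104, 3)·p³ ≈ 182104 · 5.91715976e-03 ≈ 1077.538462.
Since α = 2/3 < 1, p = c/n^{2/3} ≫ 1/n is above the triangle threshold p ~ 1/n. Asymptotically E[X] ~ (c³/6)·n^{3(1−α)} = (4³/6)·n^{1} → ∞; triangles are abundant w.h.p.

E[X] ≈ 1077.538462; in regime p = Θ(1/n^{2/3}) E[X] diverges (above the triangle threshold p ~ 1/n).


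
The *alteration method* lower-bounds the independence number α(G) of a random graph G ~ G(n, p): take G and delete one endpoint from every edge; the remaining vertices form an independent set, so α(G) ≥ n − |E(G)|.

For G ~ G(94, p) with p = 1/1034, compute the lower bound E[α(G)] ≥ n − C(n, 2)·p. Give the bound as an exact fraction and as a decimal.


E[|E(G)|] = C(94, 2)·p = 4371 · (1/1034) = 93/22.
E[α(G)] ≥ n − E[|E(G)|] = 94 − 93/22 = 1975/22.
Numerically: ≈ 89.7727.
(This is only a lower bound; the true E[α(G)] may be larger.)

E[α(G)] ≥ 1975/22 ≈ 89.7727.


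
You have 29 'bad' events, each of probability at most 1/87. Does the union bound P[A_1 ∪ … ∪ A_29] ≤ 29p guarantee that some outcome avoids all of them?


Union bound: P[∪_{i=1}^{29} A_i] ≤ Σ_i P[A_i] ≤ 29·p = 29·(1/87) = 1/3.
Numerically: 1/3 ≈ 0.333333.
Is 1/3 < 1? YES.
Since P[∪ A_i] ≤ 1/3 < 1, the complement has P[∩ A_i^c] ≥ 1 − 1/3 = 2/3 > 0, so some outcome avoids every A_i.

29·p = 1/3 ≈ 0.333333; existence CERTIFIED by the union bound.


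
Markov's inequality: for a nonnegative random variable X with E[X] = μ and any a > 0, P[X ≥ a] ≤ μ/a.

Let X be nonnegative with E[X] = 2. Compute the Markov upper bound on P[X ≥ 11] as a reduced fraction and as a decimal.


μ = E[X] = 2, a = 11.
Markov: P[X ≥ 11] ≤ μ/a = (2)/11 = 2/11.
Numerically: ≈ 0.18182.
(Since a = 11 > μ = 2.00000, the bound 2/11 is < 1 and informative.)

P[X ≥ 11] ≤ 2/11 ≈ 0.18182.


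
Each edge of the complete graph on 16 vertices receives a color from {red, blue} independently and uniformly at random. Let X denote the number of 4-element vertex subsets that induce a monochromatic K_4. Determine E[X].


Let X = Σ_S X_S over the C(16, 4) = 1820 subsets S of size 4, where X_S = 1 if the K_4 on S is monochromatic.
For a fixed S, the K_4 on S has C(4, 2) = 6 edges. P[all 6 edges red] = (1/2)^6, and likewise for blue, so P[monochromatic] = 2·(1/2)^6 = 2^{1 − 6} = 1/32.
By linearity: E[X] = C(16, 4) · 2^{1 − 6} = 1820 · 1/32 = 455/8.
Numerically: E[X] ≈ 56.87500.

E[X] = C(16,4)·2^(1−C(4,2)) = 455/8 ≈ 56.87500.


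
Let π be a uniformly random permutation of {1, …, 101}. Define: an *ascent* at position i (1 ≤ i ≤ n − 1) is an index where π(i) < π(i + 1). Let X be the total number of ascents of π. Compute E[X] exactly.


Write X = Σ X_I over i = 1, …, 100, with X_I the indicator of one ascent.
There are 100 indicators.
For each fixed i, the pair (π(i), π(i+1)) is a uniformly random ordered pair of distinct values from {1, …, 101}; by symmetry P[π(i) < π(i+1)] = 1/2.
By linearity: E[X] = 100 · (1/2) = (101 − 1) · (1/2) = 50 ≈ 50.00000.

E[X] = 50 = 50.00000.


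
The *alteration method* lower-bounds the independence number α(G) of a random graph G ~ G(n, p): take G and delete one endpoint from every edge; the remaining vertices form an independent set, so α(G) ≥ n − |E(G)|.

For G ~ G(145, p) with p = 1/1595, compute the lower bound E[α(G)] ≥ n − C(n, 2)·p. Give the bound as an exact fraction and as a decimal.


E[|E(G)|] = C(145, 2)·p = 10440 · (1/1595) = 72/11.
E[α(G)] ≥ n − E[|E(G)|] = 145 − 72/11 = 1523/11.
Numerically: ≈ 138.45455.
(This is only a lower bound; the true E[α(G)] may be larger.)

E[α(G)] ≥ 1523/11 ≈ 138.45455.


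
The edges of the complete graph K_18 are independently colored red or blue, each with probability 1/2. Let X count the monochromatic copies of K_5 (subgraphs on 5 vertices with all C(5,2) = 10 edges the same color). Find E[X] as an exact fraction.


Let X = Σ_S X_S over the C(18, 5) = 8568 subsets S of size 5, where X_S = 1 if the K_5 on S is monochromatic.
For a fixed S, the K_5 on S has C(5, 2) = 10 edges. P[all 10 edges red] = (1/2)^10, and likewise for blue, so P[monochromatic] = 2·(1/2)^10 = 2^{1 − 10} = 1/512.
By linearity of expectation: E[X] = C(18, 5) · 2^{1 − 10} = 8568 · 1/512 = 1071/64.
Numerically: E[X] ≈ 16.73438.

E[X] = C(18,5)·2^(1−C(5,2)) = 1071/64 ≈ 16.73438.


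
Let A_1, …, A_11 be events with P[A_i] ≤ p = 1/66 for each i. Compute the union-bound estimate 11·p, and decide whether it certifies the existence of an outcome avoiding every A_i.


Union bound: P[∪_{i=1}^{11} A_i] ≤ Σ_i P[A_i] ≤ 11·p = 11·(1/66) = 1/6.
Numerically: 1/6 ≈ 0.167.
Is 1/6 < 1? YES.
Since P[∪ A_i] ≤ 1/6 < 1, the complement has P[∩ A_i^c] ≥ 1 − 1/6 = 5/6 > 0, so some outcome avoids every A_i.

11·p = 1/6 ≈ 0.167; existence CERTIFIED by the union bound.


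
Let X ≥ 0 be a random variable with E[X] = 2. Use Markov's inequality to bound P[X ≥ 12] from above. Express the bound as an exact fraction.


μ = E[X] = 2, a = 12.
Markov: P[X ≥ 12] ≤ μ/a = (2)/12 = 1/6.
Numerically: ≈ 0.1667.
(Since a = 12 > μ = 2.0000, the bound 1/6 is < 1 and informative.)

P[X ≥ 12] ≤ 1/6 ≈ 0.1667.
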